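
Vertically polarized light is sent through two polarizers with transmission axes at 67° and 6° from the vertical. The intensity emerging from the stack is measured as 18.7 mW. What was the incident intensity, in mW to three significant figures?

I₀ ≈ 521 mW

By Malus's law, I₁ = I₀ cos²(67° − 0°) = I₀ cos²(67°) = 0.1527 I₀.
I₂ = I₁ cos²(6° − 67°) = 0.1527 I₀ · cos²(61°) = 0.03588 I₀.
So 18.7 mW = 0.03588 I₀, giving I₀ = 18.7/0.03588 = 521.1 mW.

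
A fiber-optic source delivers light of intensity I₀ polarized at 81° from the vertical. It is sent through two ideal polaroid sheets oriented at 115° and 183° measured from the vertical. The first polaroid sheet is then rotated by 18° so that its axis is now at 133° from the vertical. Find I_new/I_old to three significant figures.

I_new/I_old ≈ 1.62

Before rotation:
I₁ = I₀ cos²(115° − 81°) = I₀ cos²(34°) = 0.6873 I₀.
I₂ = I₁ cos²(183° − 115°) = 0.6873 I₀ · cos²(68°) = 0.09645 I₀.
After rotation:
I₁ = I₀ cos²(133° − 81°) = I₀ cos²(52°) = 0.379 I₀.
I₂ = I₁ cos²(183° − 133°) = 0.379 I₀ · cos²(50°) = 0.1566 I₀.
Ratio = 0.1566 / 0.09645 = 1.624.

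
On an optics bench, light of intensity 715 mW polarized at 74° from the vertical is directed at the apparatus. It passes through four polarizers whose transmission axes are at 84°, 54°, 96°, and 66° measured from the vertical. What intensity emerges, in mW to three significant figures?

I ≈ 215 mW

I₁ = 715 mW · cos²(10°) = 693.4 mW.
I₂ = I₁ · cos²(30°) = 693.4 · 0.75 = 520.1 mW.
I₃ = I₂ · cos²(42°) = 520.1 · 0.5523 = 287.2 mW.
I₄ = I₃ · cos²(30°) = 287.2 · 0.75 = 215.4 mW.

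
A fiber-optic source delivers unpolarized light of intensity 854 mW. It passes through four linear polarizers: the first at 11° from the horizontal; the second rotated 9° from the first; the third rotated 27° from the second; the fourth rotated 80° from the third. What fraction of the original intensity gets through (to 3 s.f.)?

Unpolarized light through the first polarizer → I₁ = 854 mW/2 = 427 mW, polarized at 11°.
I₂ = I₁ · cos²(9°) = 427 · 0.9755 = 416.6 mW.
I₃ = I₂ · cos²(27°) = 416.6 · 0.7939 = 330.7 mW.
I₄ = I₃ · cos²(80°) = 330.7 · 0.03015 = 9.972 mW.
Transmitted fraction = 0.01168.

I/I₀ ≈ 0.0117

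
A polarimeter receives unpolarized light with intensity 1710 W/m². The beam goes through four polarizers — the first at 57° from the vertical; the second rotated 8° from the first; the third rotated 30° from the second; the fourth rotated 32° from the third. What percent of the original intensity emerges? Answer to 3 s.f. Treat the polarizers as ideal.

≈ 26.4%

Unpolarized light through the first polarizer → I₁ = 1710 W/m²/2 = 855 W/m², polarized at 57°.
I₂ = I₁ · cos²(8°) = 855 · 0.9806 = 838.4 W/m².
I₃ = I₂ · cos²(30°) = 838.4 · 0.75 = 628.8 W/m².
I₄ = I₃ · cos²(32°) = 628.8 · 0.7192 = 452.2 W/m².
That is 26.45% of the incident intensity.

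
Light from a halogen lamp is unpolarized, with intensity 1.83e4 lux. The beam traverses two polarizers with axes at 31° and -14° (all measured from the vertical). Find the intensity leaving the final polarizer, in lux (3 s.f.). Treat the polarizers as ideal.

Unpolarized light through the first polarizer → I₁ = 1.83e4 lux/2 = 9150 lux, polarized at 31°.
I₂ = I₁ · cos²(45°) = 9150 · 0.5 = 4575 lux.

I ≈ 4580 lux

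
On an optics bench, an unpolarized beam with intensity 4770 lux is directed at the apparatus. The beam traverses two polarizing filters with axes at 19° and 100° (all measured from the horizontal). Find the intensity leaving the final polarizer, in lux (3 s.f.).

Unpolarized light through the first polarizer → I₁ = 4770 lux/2 = 2385 lux, polarized at 19°.
I₂ = I₁ · cos²(81°) = 2385 · 0.02447 = 58.37 lux.

I ≈ 58.4 lux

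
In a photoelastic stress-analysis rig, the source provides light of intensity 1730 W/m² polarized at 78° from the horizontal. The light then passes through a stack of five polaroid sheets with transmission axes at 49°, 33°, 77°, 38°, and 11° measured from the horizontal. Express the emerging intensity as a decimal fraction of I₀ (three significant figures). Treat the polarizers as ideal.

I/I₀ ≈ 0.175

By Malus's law, I₁ = 1730 W/m² · cos²(29°) = 1323 W/m².
I₂ = I₁ · cos²(16°) = 1323 · 0.924 = 1223 W/m².
I₃ = I₂ · cos²(44°) = 1223 · 0.5174 = 632.8 W/m².
I₄ = I₃ · cos²(39°) = 632.8 · 0.604 = 382.2 W/m².
I₅ = I₄ · cos²(27°) = 382.2 · 0.7939 = 303.4 W/m².
Transmitted fraction = 0.1754.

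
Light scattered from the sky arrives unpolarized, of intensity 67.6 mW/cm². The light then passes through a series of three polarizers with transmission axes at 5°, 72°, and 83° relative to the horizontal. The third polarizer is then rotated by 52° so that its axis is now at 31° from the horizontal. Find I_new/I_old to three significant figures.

Before rotation:
Unpolarized light through the first polarizer → I₁ = ½ I₀, now polarized at 5°.
I₂ = I₁ cos²(72° − 5°) = 0.5 I₀ · cos²(67°) = 0.07634 I₀.
I₃ = I₂ cos²(83° − 72°) = 0.07634 I₀ · cos²(11°) = 0.07356 I₀.
After rotation:
Unpolarized light through the first polarizer → I₁ = ½ I₀, now polarized at 5°.
I₂ = I₁ cos²(72° − 5°) = 0.5 I₀ · cos²(67°) = 0.07634 I₀.
I₃ = I₂ cos²(31° − 72°) = 0.07634 I₀ · cos²(41°) = 0.04348 I₀.
Ratio = 0.04348 / 0.07356 = 0.5911.

I_new/I_old ≈ 0.591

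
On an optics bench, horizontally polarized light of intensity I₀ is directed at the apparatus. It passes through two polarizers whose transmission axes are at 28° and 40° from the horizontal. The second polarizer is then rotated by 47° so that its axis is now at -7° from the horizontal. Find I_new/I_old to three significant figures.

I_new/I_old ≈ 0.701

Before rotation:
I₁ = I₀ cos²(28° − 0°) = I₀ cos²(28°) = 0.7796 I₀.
I₂ = I₁ cos²(40° − 28°) = 0.7796 I₀ · cos²(12°) = 0.7459 I₀.
After rotation:
I₁ = I₀ cos²(28° − 0°) = I₀ cos²(28°) = 0.7796 I₀.
I₂ = I₁ cos²(-7° − 28°) = 0.7796 I₀ · cos²(35°) = 0.5231 I₀.
Ratio = 0.5231 / 0.7459 = 0.7013.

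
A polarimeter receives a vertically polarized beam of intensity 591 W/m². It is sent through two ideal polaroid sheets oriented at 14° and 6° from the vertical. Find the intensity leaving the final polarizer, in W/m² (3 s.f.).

I ≈ 546 W/m²

I₁ = 591 W/m² · cos²(14°) = 556.4 W/m².
I₂ = I₁ · cos²(8°) = 556.4 · 0.9806 = 545.6 W/m².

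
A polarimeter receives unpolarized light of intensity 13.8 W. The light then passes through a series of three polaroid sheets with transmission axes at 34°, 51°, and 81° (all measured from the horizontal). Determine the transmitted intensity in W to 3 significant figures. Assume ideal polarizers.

I ≈ 4.73 W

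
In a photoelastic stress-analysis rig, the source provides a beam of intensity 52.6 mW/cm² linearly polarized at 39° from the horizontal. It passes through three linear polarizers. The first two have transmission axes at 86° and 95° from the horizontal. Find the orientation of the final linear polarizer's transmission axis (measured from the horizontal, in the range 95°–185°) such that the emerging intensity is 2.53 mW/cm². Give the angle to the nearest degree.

By Malus's law, I₁ = I₀ cos²(86° − 39°) = I₀ cos²(47°) = 0.4651 I₀.
I₂ = I₁ cos²(95° − 86°) = 0.4651 I₀ · cos²(9°) = 0.4537 I₀.
Target fraction: 2.53 / 52.6 mW/cm² = 0.0481 of I₀.
Need I₃/I₀ = 0.0481, so cos²(θ − 95°) = 0.0481 / 0.4537 = 0.106.
θ − 95° = arccos(√0.106) = 71.0°, giving θ ≈ 95 + 71.0 = 166.0°.

θ ≈ 166°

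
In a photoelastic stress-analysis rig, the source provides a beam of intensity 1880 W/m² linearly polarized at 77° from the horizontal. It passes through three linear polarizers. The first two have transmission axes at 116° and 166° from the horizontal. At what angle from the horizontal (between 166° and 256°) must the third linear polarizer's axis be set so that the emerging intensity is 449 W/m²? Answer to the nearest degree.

I₁ = I₀ cos²(116° − 77°) = I₀ cos²(39°) = 0.604 I₀.
I₂ = I₁ cos²(166° − 116°) = 0.604 I₀ · cos²(50°) = 0.2495 I₀.
Target fraction: 449 / 1880 W/m² = 0.2388 of I₀.
Need I₃/I₀ = 0.2388, so cos²(θ − 166°) = 0.2388 / 0.2495 = 0.9571.
θ − 166° = arccos(√0.9571) = 12.0°, giving θ ≈ 166 + 12.0 = 178.0°.

θ ≈ 178°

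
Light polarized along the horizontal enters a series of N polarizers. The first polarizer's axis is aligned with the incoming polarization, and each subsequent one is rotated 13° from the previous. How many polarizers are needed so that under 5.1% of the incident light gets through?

N = 59

First polarizer is aligned with the polarization: full transmission.
Each further stage multiplies by cos²(13°) = 0.9494.
After N polarizers: T = 0.9494^(N−1). Require T < 0.051 ⇒ N−1 > ln(0.051)/ln(0.9494) = 57.31, so N−1 ≥ 58 and N = 59.
Check: N=59 gives T = 0.0492 < 0.051; N=58 gives T = 0.05182.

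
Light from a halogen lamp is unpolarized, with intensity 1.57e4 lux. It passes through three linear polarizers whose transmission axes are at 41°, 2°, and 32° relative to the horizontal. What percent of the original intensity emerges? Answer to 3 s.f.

≈ 22.6%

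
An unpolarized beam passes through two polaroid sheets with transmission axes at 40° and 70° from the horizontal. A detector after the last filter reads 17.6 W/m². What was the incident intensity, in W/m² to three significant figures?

I₀ ≈ 46.9 W/m²

Unpolarized light through the first polarizer → I₁ = ½ I₀, now polarized at 40°.
I₂ = I₁ cos²(70° − 40°) = 0.5 I₀ · cos²(30°) = 0.375 I₀.
So 17.6 W/m² = 0.375 I₀, giving I₀ = 17.6/0.375 = 46.93 W/m².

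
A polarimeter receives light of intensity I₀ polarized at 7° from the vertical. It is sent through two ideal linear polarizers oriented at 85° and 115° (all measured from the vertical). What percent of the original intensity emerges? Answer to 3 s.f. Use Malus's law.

By Malus's law, I₁ = I₀ cos²(85° − 7°) = I₀ cos²(78°) = 0.04323 I₀.
I₂ = I₁ cos²(115° − 85°) = 0.04323 I₀ · cos²(30°) = 0.03242 I₀.
That is 3.242% of the incident intensity.

≈ 3.24%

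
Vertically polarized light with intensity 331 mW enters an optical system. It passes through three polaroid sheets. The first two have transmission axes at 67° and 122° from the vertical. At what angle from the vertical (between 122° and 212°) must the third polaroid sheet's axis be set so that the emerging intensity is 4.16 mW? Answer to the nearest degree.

θ ≈ 182°

I₁ = I₀ cos²(67° − 0°) = I₀ cos²(67°) = 0.1527 I₀.
I₂ = I₁ cos²(122° − 67°) = 0.1527 I₀ · cos²(55°) = 0.05023 I₀.
Target fraction: 4.16 / 331 mW = 0.01257 of I₀.
Need I₃/I₀ = 0.01257, so cos²(θ − 122°) = 0.01257 / 0.05023 = 0.2502.
θ − 122° = arccos(√0.2502) = 60.0°, giving θ ≈ 122 + 60.0 = 182.0°.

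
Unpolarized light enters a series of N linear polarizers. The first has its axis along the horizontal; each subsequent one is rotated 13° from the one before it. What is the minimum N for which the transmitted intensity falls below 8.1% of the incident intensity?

N = 37

First polarizer halves the unpolarized light: factor 1/2.
Each further stage multiplies by cos²(13°) = 0.9494.
After N polarizers: T = 0.5·0.9494^(N−1). Require T < 0.081 ⇒ N−1 > ln(0.081/0.5)/ln(0.9494) = 35.05, so N−1 ≥ 36 and N = 37.
Check: N=37 gives T = 0.07711 < 0.081; N=36 gives T = 0.08122.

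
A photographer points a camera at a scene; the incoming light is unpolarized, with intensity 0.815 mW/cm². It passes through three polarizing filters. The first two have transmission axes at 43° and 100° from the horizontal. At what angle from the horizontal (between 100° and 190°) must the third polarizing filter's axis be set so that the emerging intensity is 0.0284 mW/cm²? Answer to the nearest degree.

Unpolarized light through the first polarizer → I₁ = ½ I₀, now polarized at 43°.
I₂ = I₁ cos²(100° − 43°) = 0.5 I₀ · cos²(57°) = 0.1483 I₀.
Target fraction: 0.0284 / 0.815 mW/cm² = 0.03485 of I₀.
Need I₃/I₀ = 0.03485, so cos²(θ − 100°) = 0.03485 / 0.1483 = 0.2349.
θ − 100° = arccos(√0.2349) = 61.0°, giving θ ≈ 100 + 61.0 = 161.0°.

θ ≈ 161°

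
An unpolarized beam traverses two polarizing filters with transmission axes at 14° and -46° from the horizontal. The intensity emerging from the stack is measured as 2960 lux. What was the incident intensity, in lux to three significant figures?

I₀ ≈ 2.37e4 lux

Unpolarized light through the first polarizer → I₁ = ½ I₀, now polarized at 14°.
I₂ = I₁ cos²(-46° − 14°) = 0.5 I₀ · cos²(60°) = 0.125 I₀.
So 2960 lux = 0.125 I₀, giving I₀ = 2960/0.125 = 2.368e+04 lux.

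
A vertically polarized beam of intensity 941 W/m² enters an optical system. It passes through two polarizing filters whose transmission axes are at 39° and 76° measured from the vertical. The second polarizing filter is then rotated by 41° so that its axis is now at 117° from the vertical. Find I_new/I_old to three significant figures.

Before rotation:
I₁ = I₀ cos²(39° − 0°) = I₀ cos²(39°) = 0.604 I₀.
I₂ = I₁ cos²(76° − 39°) = 0.604 I₀ · cos²(37°) = 0.3852 I₀.
After rotation:
I₁ = I₀ cos²(39° − 0°) = I₀ cos²(39°) = 0.604 I₀.
I₂ = I₁ cos²(117° − 39°) = 0.604 I₀ · cos²(78°) = 0.02611 I₀.
Ratio = 0.02611 / 0.3852 = 0.06777.

I_new/I_old ≈ 0.0678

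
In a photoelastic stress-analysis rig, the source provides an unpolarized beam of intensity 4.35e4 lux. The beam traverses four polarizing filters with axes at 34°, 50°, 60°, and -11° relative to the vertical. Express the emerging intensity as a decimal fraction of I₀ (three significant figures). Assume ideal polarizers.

Unpolarized light through the first polarizer → I₁ = 4.35e4 lux/2 = 2.175e+04 lux, polarized at 34°.
I₂ = I₁ · cos²(16°) = 2.175e+04 · 0.924 = 2.01e+04 lux.
I₃ = I₂ · cos²(10°) = 2.01e+04 · 0.9698 = 1.949e+04 lux.
I₄ = I₃ · cos²(71°) = 1.949e+04 · 0.106 = 2066 lux.
Transmitted fraction = 0.04749.

I/I₀ ≈ 0.0475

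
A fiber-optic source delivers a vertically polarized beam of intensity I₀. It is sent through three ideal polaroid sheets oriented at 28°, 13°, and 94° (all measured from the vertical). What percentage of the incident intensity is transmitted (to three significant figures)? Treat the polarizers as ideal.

≈ 1.78%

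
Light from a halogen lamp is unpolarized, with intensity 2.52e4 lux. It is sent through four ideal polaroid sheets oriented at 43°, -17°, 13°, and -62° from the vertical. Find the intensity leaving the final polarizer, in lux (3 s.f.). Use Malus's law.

I ≈ 158 lux

Unpolarized light through the first polarizer → I₁ = 2.52e4 lux/2 = 1.26e+04 lux, polarized at 43°.
I₂ = I₁ · cos²(60°) = 1.26e+04 · 0.25 = 3150 lux.
I₃ = I₂ · cos²(30°) = 3150 · 0.75 = 2363 lux.
I₄ = I₃ · cos²(75°) = 2363 · 0.06699 = 158.3 lux.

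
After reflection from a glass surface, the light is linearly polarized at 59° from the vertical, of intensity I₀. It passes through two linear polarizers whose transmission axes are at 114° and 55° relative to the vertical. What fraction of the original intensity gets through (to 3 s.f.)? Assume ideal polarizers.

≈ 0.0873 I₀

I₁ = I₀ cos²(114° − 59°) = I₀ cos²(55°) = 0.329 I₀.
I₂ = I₁ cos²(55° − 114°) = 0.329 I₀ · cos²(59°) = 0.08727 I₀.
Transmitted fraction = 0.08727.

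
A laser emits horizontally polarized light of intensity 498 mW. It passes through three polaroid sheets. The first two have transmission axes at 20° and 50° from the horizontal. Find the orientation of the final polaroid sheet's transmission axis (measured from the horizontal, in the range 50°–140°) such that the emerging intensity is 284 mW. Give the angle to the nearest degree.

By Malus's law, I₁ = I₀ cos²(20° − 0°) = I₀ cos²(20°) = 0.883 I₀.
I₂ = I₁ cos²(50° − 20°) = 0.883 I₀ · cos²(30°) = 0.6623 I₀.
Target fraction: 284 / 498 mW = 0.5703 of I₀.
Need I₃/I₀ = 0.5703, so cos²(θ − 50°) = 0.5703 / 0.6623 = 0.8611.
θ − 50° = arccos(√0.8611) = 21.9°, giving θ ≈ 50 + 21.9 = 71.9°.

θ ≈ 72°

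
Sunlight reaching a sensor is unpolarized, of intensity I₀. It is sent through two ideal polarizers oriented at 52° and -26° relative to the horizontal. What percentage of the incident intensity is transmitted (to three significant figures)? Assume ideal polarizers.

≈ 2.16%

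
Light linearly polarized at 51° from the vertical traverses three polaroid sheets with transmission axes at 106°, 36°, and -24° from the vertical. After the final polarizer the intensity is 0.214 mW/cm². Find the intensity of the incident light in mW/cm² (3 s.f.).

I₀ ≈ 22.2 mW/cm²

I₁ = I₀ cos²(106° − 51°) = I₀ cos²(55°) = 0.329 I₀.
I₂ = I₁ cos²(36° − 106°) = 0.329 I₀ · cos²(70°) = 0.03848 I₀.
I₃ = I₂ cos²(-24° − 36°) = 0.03848 I₀ · cos²(60°) = 0.009621 I₀.
So 0.214 mW/cm² = 0.009621 I₀, giving I₀ = 0.214/0.009621 = 22.24 mW/cm².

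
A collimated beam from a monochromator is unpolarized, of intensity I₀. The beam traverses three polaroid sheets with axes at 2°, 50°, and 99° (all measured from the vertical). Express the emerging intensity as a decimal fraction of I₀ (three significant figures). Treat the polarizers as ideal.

≈ 0.0964 I₀

Unpolarized light through the first polarizer → I₁ = ½ I₀, now polarized at 2°.
I₂ = I₁ cos²(50° − 2°) = 0.5 I₀ · cos²(48°) = 0.2239 I₀.
I₃ = I₂ cos²(99° − 50°) = 0.2239 I₀ · cos²(49°) = 0.09636 I₀.
Transmitted fraction = 0.09636.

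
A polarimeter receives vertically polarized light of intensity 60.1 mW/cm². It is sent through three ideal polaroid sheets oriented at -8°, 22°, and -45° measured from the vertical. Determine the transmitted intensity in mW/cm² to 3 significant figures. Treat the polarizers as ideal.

I ≈ 6.75 mW/cm²

I₁ = 60.1 mW/cm² · cos²(8°) = 58.94 mW/cm².
I₂ = I₁ · cos²(30°) = 58.94 · 0.75 = 44.2 mW/cm².
I₃ = I₂ · cos²(67°) = 44.2 · 0.1527 = 6.748 mW/cm².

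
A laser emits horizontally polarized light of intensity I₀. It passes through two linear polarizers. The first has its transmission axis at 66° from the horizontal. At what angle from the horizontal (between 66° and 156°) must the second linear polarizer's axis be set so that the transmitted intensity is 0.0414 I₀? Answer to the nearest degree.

By Malus's law, I₁ = I₀ cos²(66° − 0°) = I₀ cos²(66°) = 0.1654 I₀.
Need I₂/I₀ = 0.0414, so cos²(θ − 66°) = 0.0414 / 0.1654 = 0.2502.
θ − 66° = arccos(√0.2502) = 60.0°, giving θ ≈ 66 + 60.0 = 126.0°.

θ ≈ 126°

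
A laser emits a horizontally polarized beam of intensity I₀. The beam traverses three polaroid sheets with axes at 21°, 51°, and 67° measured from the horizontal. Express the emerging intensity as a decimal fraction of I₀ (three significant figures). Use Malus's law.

By Malus's law, I₁ = I₀ cos²(21° − 0°) = I₀ cos²(21°) = 0.8716 I₀.
I₂ = I₁ cos²(51° − 21°) = 0.8716 I₀ · cos²(30°) = 0.6537 I₀.
I₃ = I₂ cos²(67° − 51°) = 0.6537 I₀ · cos²(16°) = 0.604 I₀.
Transmitted fraction = 0.604.

≈ 0.604 I₀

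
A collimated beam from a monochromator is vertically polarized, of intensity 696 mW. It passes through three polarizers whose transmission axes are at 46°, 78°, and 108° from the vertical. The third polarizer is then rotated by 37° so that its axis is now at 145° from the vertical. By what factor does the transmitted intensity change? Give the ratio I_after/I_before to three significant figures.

I_new/I_old ≈ 0.204

Before rotation:
I₁ = I₀ cos²(46° − 0°) = I₀ cos²(46°) = 0.4826 I₀.
I₂ = I₁ cos²(78° − 46°) = 0.4826 I₀ · cos²(32°) = 0.347 I₀.
I₃ = I₂ cos²(108° − 78°) = 0.347 I₀ · cos²(30°) = 0.2603 I₀.
After rotation:
I₁ = I₀ cos²(46° − 0°) = I₀ cos²(46°) = 0.4826 I₀.
I₂ = I₁ cos²(78° − 46°) = 0.4826 I₀ · cos²(32°) = 0.347 I₀.
I₃ = I₂ cos²(145° − 78°) = 0.347 I₀ · cos²(67°) = 0.05298 I₀.
Ratio = 0.05298 / 0.2603 = 0.2036.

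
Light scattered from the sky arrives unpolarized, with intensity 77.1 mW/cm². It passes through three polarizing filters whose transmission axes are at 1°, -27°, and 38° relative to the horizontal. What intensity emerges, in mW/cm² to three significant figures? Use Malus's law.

I ≈ 5.37 mW/cm²

Unpolarized light through the first polarizer → I₁ = 77.1 mW/cm²/2 = 38.55 mW/cm², polarized at 1°.
I₂ = I₁ · cos²(28°) = 38.55 · 0.7796 = 30.05 mW/cm².
I₃ = I₂ · cos²(65°) = 30.05 · 0.1786 = 5.368 mW/cm².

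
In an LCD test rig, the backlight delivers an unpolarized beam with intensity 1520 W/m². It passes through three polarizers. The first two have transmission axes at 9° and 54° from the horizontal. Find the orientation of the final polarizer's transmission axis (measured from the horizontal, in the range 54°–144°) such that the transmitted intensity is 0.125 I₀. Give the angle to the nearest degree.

θ ≈ 99°

Unpolarized light through the first polarizer → I₁ = ½ I₀, now polarized at 9°.
I₂ = I₁ cos²(54° − 9°) = 0.5 I₀ · cos²(45°) = 0.25 I₀.
Need I₃/I₀ = 0.125, so cos²(θ − 54°) = 0.125 / 0.25 = 0.5.
θ − 54° = arccos(√0.5) = 45.0°, giving θ ≈ 54 + 45.0 = 99.0°.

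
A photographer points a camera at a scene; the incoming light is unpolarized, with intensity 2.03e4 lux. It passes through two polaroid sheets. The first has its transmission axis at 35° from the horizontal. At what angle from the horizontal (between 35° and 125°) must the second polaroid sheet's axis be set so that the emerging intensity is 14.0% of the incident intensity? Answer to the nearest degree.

θ ≈ 93°

Unpolarized light through the first polarizer → I₁ = ½ I₀, now polarized at 35°.
Need I₂/I₀ = 0.14, so cos²(θ − 35°) = 0.14 / 0.5 = 0.28.
θ − 35° = arccos(√0.28) = 58.1°, giving θ ≈ 35 + 58.1 = 93.1°.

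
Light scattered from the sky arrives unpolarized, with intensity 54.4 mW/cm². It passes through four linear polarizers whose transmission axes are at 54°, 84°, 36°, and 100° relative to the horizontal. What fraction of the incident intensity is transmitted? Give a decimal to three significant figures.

I/I₀ ≈ 0.0323

Unpolarized light through the first polarizer → I₁ = 54.4 mW/cm²/2 = 27.2 mW/cm², polarized at 54°.
I₂ = I₁ · cos²(30°) = 27.2 · 0.75 = 20.4 mW/cm².
I₃ = I₂ · cos²(48°) = 20.4 · 0.4477 = 9.134 mW/cm².
I₄ = I₃ · cos²(64°) = 9.134 · 0.1922 = 1.755 mW/cm².
Transmitted fraction = 0.03227.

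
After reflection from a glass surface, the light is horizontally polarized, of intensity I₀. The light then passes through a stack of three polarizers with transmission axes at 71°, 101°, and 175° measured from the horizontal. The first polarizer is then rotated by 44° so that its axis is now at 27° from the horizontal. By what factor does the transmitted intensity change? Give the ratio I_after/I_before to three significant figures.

I_new/I_old ≈ 0.759

Before rotation:
I₁ = I₀ cos²(71° − 0°) = I₀ cos²(71°) = 0.106 I₀.
I₂ = I₁ cos²(101° − 71°) = 0.106 I₀ · cos²(30°) = 0.0795 I₀.
I₃ = I₂ cos²(175° − 101°) = 0.0795 I₀ · cos²(74°) = 0.00604 I₀.
After rotation:
I₁ = I₀ cos²(27° − 0°) = I₀ cos²(27°) = 0.7939 I₀.
I₂ = I₁ cos²(101° − 27°) = 0.7939 I₀ · cos²(74°) = 0.06032 I₀.
I₃ = I₂ cos²(175° − 101°) = 0.06032 I₀ · cos²(74°) = 0.004583 I₀.
Ratio = 0.004583 / 0.00604 = 0.7587.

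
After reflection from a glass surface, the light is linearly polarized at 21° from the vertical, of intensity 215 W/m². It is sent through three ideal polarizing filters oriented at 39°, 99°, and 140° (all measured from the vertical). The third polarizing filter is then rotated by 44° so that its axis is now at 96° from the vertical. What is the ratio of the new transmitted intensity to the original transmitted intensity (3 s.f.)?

I_new/I_old ≈ 1.75

Before rotation:
I₁ = I₀ cos²(39° − 21°) = I₀ cos²(18°) = 0.9045 I₀.
I₂ = I₁ cos²(99° − 39°) = 0.9045 I₀ · cos²(60°) = 0.2261 I₀.
I₃ = I₂ cos²(140° − 99°) = 0.2261 I₀ · cos²(41°) = 0.1288 I₀.
After rotation:
I₁ = I₀ cos²(39° − 21°) = I₀ cos²(18°) = 0.9045 I₀.
I₂ = I₁ cos²(99° − 39°) = 0.9045 I₀ · cos²(60°) = 0.2261 I₀.
I₃ = I₂ cos²(96° − 99°) = 0.2261 I₀ · cos²(3°) = 0.2255 I₀.
Ratio = 0.2255 / 0.1288 = 1.751.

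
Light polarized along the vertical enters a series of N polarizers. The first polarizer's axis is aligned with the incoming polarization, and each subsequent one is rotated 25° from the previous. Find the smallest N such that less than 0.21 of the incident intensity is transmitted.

First polarizer is aligned with the polarization: full transmission.
Each further stage multiplies by cos²(25°) = 0.8214.
After N polarizers: T = 0.8214^(N−1). Require T < 0.21 ⇒ N−1 > ln(0.21)/ln(0.8214) = 7.93, so N−1 ≥ 8 and N = 9.
Check: N=9 gives T = 0.2072 < 0.21; N=8 gives T = 0.2523.

N = 9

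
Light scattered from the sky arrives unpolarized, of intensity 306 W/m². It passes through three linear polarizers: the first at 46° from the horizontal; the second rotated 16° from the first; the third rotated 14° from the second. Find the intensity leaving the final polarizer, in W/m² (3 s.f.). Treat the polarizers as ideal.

Unpolarized light through the first polarizer → I₁ = 306 W/m²/2 = 153 W/m², polarized at 46°.
I₂ = I₁ · cos²(16°) = 153 · 0.924 = 141.4 W/m².
I₃ = I₂ · cos²(14°) = 141.4 · 0.9415 = 133.1 W/m².

I ≈ 133 W/m²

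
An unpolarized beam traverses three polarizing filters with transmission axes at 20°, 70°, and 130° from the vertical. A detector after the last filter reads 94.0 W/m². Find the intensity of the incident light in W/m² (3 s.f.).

Unpolarized light through the first polarizer → I₁ = ½ I₀, now polarized at 20°.
I₂ = I₁ cos²(70° − 20°) = 0.5 I₀ · cos²(50°) = 0.2066 I₀.
I₃ = I₂ cos²(130° − 70°) = 0.2066 I₀ · cos²(60°) = 0.05165 I₀.
So 94.0 W/m² = 0.05165 I₀, giving I₀ = 94.0/0.05165 = 1820 W/m².

I₀ ≈ 1820 W/m²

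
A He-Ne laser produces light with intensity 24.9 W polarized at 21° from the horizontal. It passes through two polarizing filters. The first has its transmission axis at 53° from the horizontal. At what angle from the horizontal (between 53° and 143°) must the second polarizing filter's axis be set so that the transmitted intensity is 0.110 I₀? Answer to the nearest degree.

θ ≈ 120°

I₁ = I₀ cos²(53° − 21°) = I₀ cos²(32°) = 0.7192 I₀.
Need I₂/I₀ = 0.11, so cos²(θ − 53°) = 0.11 / 0.7192 = 0.153.
θ − 53° = arccos(√0.153) = 67.0°, giving θ ≈ 53 + 67.0 = 120.0°.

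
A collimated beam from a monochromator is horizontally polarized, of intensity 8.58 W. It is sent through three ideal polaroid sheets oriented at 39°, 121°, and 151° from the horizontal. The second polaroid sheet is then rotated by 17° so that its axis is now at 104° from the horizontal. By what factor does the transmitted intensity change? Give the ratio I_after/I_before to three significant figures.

Before rotation:
I₁ = I₀ cos²(39° − 0°) = I₀ cos²(39°) = 0.604 I₀.
I₂ = I₁ cos²(121° − 39°) = 0.604 I₀ · cos²(82°) = 0.0117 I₀.
I₃ = I₂ cos²(151° − 121°) = 0.0117 I₀ · cos²(30°) = 0.008774 I₀.
After rotation:
I₁ = I₀ cos²(39° − 0°) = I₀ cos²(39°) = 0.604 I₀.
I₂ = I₁ cos²(104° − 39°) = 0.604 I₀ · cos²(65°) = 0.1079 I₀.
I₃ = I₂ cos²(151° − 104°) = 0.1079 I₀ · cos²(47°) = 0.05017 I₀.
Ratio = 0.05017 / 0.008774 = 5.719.

I_new/I_old ≈ 5.72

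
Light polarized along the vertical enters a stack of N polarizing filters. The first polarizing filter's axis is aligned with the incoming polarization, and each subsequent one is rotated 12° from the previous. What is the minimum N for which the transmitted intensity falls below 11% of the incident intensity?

First polarizer is aligned with the polarization: full transmission.
Each further stage multiplies by cos²(12°) = 0.9568.
After N polarizers: T = 0.9568^(N−1). Require T < 0.11 ⇒ N−1 > ln(0.11)/ln(0.9568) = 49.95, so N−1 ≥ 50 and N = 51.
Check: N=51 gives T = 0.1098 < 0.11; N=50 gives T = 0.1147.

N = 51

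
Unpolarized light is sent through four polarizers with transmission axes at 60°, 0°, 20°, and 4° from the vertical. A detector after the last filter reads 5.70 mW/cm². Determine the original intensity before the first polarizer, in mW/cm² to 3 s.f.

I₀ ≈ 55.9 mW/cm²

Unpolarized light through the first polarizer → I₁ = ½ I₀, now polarized at 60°.
I₂ = I₁ cos²(0° − 60°) = 0.5 I₀ · cos²(60°) = 0.125 I₀.
I₃ = I₂ cos²(20° − 0°) = 0.125 I₀ · cos²(20°) = 0.1104 I₀.
I₄ = I₃ cos²(4° − 20°) = 0.1104 I₀ · cos²(16°) = 0.102 I₀.
So 5.70 mW/cm² = 0.102 I₀, giving I₀ = 5.70/0.102 = 55.89 mW/cm².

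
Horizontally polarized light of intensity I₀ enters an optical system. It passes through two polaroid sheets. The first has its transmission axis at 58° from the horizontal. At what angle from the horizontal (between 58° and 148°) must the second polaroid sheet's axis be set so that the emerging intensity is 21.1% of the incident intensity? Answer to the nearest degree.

By Malus's law, I₁ = I₀ cos²(58° − 0°) = I₀ cos²(58°) = 0.2808 I₀.
Need I₂/I₀ = 0.211, so cos²(θ − 58°) = 0.211 / 0.2808 = 0.7514.
θ − 58° = arccos(√0.7514) = 29.9°, giving θ ≈ 58 + 29.9 = 87.9°.

θ ≈ 88°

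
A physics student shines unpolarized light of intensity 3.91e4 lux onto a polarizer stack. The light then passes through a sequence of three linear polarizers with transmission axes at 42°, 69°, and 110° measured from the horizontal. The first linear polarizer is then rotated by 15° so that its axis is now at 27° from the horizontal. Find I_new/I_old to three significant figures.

Before rotation:
Unpolarized light through the first polarizer → I₁ = ½ I₀, now polarized at 42°.
I₂ = I₁ cos²(69° − 42°) = 0.5 I₀ · cos²(27°) = 0.3969 I₀.
I₃ = I₂ cos²(110° − 69°) = 0.3969 I₀ · cos²(41°) = 0.2261 I₀.
After rotation:
Unpolarized light through the first polarizer → I₁ = ½ I₀, now polarized at 27°.
I₂ = I₁ cos²(69° − 27°) = 0.5 I₀ · cos²(42°) = 0.2761 I₀.
I₃ = I₂ cos²(110° − 69°) = 0.2761 I₀ · cos²(41°) = 0.1573 I₀.
Ratio = 0.1573 / 0.2261 = 0.6956.

I_new/I_old ≈ 0.696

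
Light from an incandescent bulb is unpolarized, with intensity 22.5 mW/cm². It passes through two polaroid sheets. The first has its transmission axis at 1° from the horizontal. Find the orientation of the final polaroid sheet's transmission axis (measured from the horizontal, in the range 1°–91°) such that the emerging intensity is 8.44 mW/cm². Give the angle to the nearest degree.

Unpolarized light through the first polarizer → I₁ = ½ I₀, now polarized at 1°.
Target fraction: 8.44 / 22.5 mW/cm² = 0.3751 of I₀.
Need I₂/I₀ = 0.3751, so cos²(θ − 1°) = 0.3751 / 0.5 = 0.7502.
θ − 1° = arccos(√0.7502) = 30.0°, giving θ ≈ 1 + 30.0 = 31.0°.

θ ≈ 31°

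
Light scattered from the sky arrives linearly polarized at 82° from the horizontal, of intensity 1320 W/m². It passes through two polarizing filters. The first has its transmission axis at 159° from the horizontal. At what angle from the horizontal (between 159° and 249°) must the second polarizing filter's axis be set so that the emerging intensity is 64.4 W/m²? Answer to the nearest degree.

θ ≈ 170°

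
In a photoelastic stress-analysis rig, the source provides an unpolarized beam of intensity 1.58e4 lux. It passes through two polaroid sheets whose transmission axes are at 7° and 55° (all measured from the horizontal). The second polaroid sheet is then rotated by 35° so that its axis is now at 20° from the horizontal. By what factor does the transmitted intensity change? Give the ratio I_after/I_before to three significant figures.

Before rotation:
Unpolarized light through the first polarizer → I₁ = ½ I₀, now polarized at 7°.
I₂ = I₁ cos²(55° − 7°) = 0.5 I₀ · cos²(48°) = 0.2239 I₀.
After rotation:
Unpolarized light through the first polarizer → I₁ = ½ I₀, now polarized at 7°.
I₂ = I₁ cos²(20° − 7°) = 0.5 I₀ · cos²(13°) = 0.4747 I₀.
Ratio = 0.4747 / 0.2239 = 2.12.

I_new/I_old ≈ 2.12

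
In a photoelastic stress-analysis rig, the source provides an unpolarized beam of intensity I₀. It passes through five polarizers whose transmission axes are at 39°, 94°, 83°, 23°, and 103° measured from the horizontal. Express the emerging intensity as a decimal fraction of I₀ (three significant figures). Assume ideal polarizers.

Unpolarized light through the first polarizer → I₁ = ½ I₀, now polarized at 39°.
I₂ = I₁ cos²(94° − 39°) = 0.5 I₀ · cos²(55°) = 0.1645 I₀.
I₃ = I₂ cos²(83° − 94°) = 0.1645 I₀ · cos²(11°) = 0.1585 I₀.
I₄ = I₃ cos²(23° − 83°) = 0.1585 I₀ · cos²(60°) = 0.03963 I₀.
I₅ = I₄ cos²(103° − 23°) = 0.03963 I₀ · cos²(80°) = 0.001195 I₀.
Transmitted fraction = 0.001195.

≈ 0.00119 I₀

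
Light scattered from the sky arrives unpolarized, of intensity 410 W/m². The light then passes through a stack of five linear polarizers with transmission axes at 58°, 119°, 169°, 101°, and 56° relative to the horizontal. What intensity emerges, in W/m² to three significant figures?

Unpolarized light through the first polarizer → I₁ = 410 W/m²/2 = 205 W/m², polarized at 58°.
I₂ = I₁ · cos²(61°) = 205 · 0.235 = 48.18 W/m².
I₃ = I₂ · cos²(50°) = 48.18 · 0.4132 = 19.91 W/m².
I₄ = I₃ · cos²(68°) = 19.91 · 0.1403 = 2.794 W/m².
I₅ = I₄ · cos²(45°) = 2.794 · 0.5 = 1.397 W/m².

I ≈ 1.40 W/m²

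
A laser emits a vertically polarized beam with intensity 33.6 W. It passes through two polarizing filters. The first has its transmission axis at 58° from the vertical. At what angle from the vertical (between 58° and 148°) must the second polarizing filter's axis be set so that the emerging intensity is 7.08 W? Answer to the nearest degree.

θ ≈ 88°

I₁ = I₀ cos²(58° − 0°) = I₀ cos²(58°) = 0.2808 I₀.
Target fraction: 7.08 / 33.6 W = 0.2107 of I₀.
Need I₂/I₀ = 0.2107, so cos²(θ − 58°) = 0.2107 / 0.2808 = 0.7504.
θ − 58° = arccos(√0.7504) = 30.0°, giving θ ≈ 58 + 30.0 = 88.0°.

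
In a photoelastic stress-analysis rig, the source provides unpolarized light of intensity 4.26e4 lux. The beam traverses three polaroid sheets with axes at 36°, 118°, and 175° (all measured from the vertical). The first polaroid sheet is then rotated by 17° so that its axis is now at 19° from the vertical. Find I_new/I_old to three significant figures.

I_new/I_old ≈ 1.26

Before rotation:
Unpolarized light through the first polarizer → I₁ = ½ I₀, now polarized at 36°.
I₂ = I₁ cos²(118° − 36°) = 0.5 I₀ · cos²(82°) = 0.009685 I₀.
I₃ = I₂ cos²(175° − 118°) = 0.009685 I₀ · cos²(57°) = 0.002873 I₀.
After rotation:
Unpolarized light through the first polarizer → I₁ = ½ I₀, now polarized at 19°.
Angle between axes 1 and 2: 81°. I₂ = 0.5 I₀ · cos²(81°) = 0.01224 I₀.
I₃ = I₂ cos²(175° − 118°) = 0.01224 I₀ · cos²(57°) = 0.00363 I₀.
Ratio = 0.00363 / 0.002873 = 1.263.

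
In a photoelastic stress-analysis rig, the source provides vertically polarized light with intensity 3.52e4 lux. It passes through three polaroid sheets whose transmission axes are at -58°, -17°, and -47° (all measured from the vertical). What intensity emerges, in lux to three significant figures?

I₁ = 3.52e4 lux · cos²(58°) = 9885 lux.
I₂ = I₁ · cos²(41°) = 9885 · 0.5696 = 5630 lux.
I₃ = I₂ · cos²(30°) = 5630 · 0.75 = 4223 lux.

I ≈ 4220 lux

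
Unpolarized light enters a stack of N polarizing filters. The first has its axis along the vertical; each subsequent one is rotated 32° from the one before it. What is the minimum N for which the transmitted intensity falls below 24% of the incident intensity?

N = 4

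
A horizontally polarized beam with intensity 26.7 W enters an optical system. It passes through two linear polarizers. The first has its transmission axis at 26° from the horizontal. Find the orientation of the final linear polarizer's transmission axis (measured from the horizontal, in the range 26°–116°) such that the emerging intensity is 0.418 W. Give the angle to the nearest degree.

By Malus's law, I₁ = I₀ cos²(26° − 0°) = I₀ cos²(26°) = 0.8078 I₀.
Target fraction: 0.418 / 26.7 W = 0.01566 of I₀.
Need I₂/I₀ = 0.01566, so cos²(θ − 26°) = 0.01566 / 0.8078 = 0.01938.
θ − 26° = arccos(√0.01938) = 82.0°, giving θ ≈ 26 + 82.0 = 108.0°.

θ ≈ 108°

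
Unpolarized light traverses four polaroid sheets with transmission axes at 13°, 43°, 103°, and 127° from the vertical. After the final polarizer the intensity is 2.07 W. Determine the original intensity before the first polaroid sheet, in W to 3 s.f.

I₀ ≈ 26.5 W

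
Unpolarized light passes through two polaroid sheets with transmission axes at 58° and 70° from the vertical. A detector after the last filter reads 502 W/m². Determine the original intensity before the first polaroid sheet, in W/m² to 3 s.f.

I₀ ≈ 1050 W/m²

Unpolarized light through the first polarizer → I₁ = ½ I₀, now polarized at 58°.
I₂ = I₁ cos²(70° − 58°) = 0.5 I₀ · cos²(12°) = 0.4784 I₀.
So 502 W/m² = 0.4784 I₀, giving I₀ = 502/0.4784 = 1049 W/m².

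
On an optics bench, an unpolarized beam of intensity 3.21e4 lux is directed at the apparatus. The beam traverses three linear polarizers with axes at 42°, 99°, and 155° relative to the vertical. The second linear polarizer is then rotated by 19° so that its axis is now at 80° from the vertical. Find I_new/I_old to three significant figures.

I_new/I_old ≈ 0.448

Before rotation:
Unpolarized light through the first polarizer → I₁ = ½ I₀, now polarized at 42°.
I₂ = I₁ cos²(99° − 42°) = 0.5 I₀ · cos²(57°) = 0.1483 I₀.
I₃ = I₂ cos²(155° − 99°) = 0.1483 I₀ · cos²(56°) = 0.04638 I₀.
After rotation:
Unpolarized light through the first polarizer → I₁ = ½ I₀, now polarized at 42°.
I₂ = I₁ cos²(80° − 42°) = 0.5 I₀ · cos²(38°) = 0.3105 I₀.
I₃ = I₂ cos²(155° − 80°) = 0.3105 I₀ · cos²(75°) = 0.0208 I₀.
Ratio = 0.0208 / 0.04638 = 0.4485.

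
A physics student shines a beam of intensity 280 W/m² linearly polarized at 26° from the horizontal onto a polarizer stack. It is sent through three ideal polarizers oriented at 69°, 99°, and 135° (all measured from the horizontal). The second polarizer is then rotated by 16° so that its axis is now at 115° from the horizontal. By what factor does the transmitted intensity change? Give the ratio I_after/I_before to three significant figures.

Before rotation:
I₁ = I₀ cos²(69° − 26°) = I₀ cos²(43°) = 0.5349 I₀.
I₂ = I₁ cos²(99° − 69°) = 0.5349 I₀ · cos²(30°) = 0.4012 I₀.
I₃ = I₂ cos²(135° − 99°) = 0.4012 I₀ · cos²(36°) = 0.2626 I₀.
After rotation:
I₁ = I₀ cos²(69° − 26°) = I₀ cos²(43°) = 0.5349 I₀.
I₂ = I₁ cos²(115° − 69°) = 0.5349 I₀ · cos²(46°) = 0.2581 I₀.
I₃ = I₂ cos²(135° − 115°) = 0.2581 I₀ · cos²(20°) = 0.2279 I₀.
Ratio = 0.2279 / 0.2626 = 0.868.

I_new/I_old ≈ 0.868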